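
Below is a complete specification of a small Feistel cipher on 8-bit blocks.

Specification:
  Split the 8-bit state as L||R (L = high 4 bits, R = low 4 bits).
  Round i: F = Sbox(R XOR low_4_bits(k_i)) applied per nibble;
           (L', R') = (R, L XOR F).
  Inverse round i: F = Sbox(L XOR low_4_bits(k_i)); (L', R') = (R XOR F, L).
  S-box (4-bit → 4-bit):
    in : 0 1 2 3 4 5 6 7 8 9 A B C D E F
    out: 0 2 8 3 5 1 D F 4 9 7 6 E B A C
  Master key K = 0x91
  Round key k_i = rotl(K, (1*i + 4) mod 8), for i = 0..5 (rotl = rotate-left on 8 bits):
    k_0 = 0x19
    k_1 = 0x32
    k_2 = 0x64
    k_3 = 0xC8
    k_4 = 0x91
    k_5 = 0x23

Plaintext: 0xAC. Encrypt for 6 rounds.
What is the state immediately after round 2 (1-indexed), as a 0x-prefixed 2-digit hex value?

s_0 = plaintext = 0xAC
s_1 = Round(s_0, k_0) = 0xCB
s_2 = Round(s_1, k_1) = 0xB5
s_3 = Round(s_2, k_2) = 0x59
s_4 = Round(s_3, k_3) = 0x97
s_5 = Round(s_4, k_4) = 0x74
s_6 = Round(s_5, k_5) = 0x48

0xB5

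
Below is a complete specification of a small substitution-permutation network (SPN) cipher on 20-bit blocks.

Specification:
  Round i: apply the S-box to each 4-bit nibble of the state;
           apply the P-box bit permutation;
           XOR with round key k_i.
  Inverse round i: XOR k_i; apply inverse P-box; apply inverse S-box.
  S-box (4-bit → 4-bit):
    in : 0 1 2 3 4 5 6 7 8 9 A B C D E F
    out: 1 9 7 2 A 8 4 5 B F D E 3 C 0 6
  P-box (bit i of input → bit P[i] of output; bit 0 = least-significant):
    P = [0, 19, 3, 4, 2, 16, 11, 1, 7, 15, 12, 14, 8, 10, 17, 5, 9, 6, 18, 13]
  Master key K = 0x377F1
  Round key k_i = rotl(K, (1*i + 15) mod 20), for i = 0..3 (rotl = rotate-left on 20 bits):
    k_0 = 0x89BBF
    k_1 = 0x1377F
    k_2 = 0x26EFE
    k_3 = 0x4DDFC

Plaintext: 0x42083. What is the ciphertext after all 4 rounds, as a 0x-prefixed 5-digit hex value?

0xF805E

s_0 = plaintext = 0x42083
s_1 = Round(s_0, k_0) = 0x3BE79
s_2 = Round(s_1, k_1) = 0xB3B02
s_3 = Round(s_2, k_2) = 0xE9AB3
s_4 = Round(s_3, k_3) = 0xF805E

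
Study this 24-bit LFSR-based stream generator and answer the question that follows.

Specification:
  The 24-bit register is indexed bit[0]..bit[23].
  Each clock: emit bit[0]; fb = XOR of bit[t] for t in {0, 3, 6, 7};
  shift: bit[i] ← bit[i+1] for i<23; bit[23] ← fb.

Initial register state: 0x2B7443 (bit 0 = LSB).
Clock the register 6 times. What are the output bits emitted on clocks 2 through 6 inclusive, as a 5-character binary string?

reg_0 = 0x2B7443
clock 1: out=1, reg = 0x15BA21
clock 2: out=1, reg = 0x8ADD10
clock 3: out=0, reg = 0x456E88
clock 4: out=0, reg = 0x22B744
clock 5: out=0, reg = 0x915BA2
clock 6: out=0, reg = 0xC8ADD1

10000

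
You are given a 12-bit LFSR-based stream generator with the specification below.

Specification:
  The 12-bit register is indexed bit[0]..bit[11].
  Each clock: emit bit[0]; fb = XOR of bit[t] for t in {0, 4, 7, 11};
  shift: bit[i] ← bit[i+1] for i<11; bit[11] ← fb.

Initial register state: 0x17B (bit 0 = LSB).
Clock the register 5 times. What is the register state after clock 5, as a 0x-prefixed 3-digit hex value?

0xD0B

reg_0 = 0x17B
clock 1: out=1, reg = 0x0BD
clock 2: out=1, reg = 0x85E
clock 3: out=0, reg = 0x42F
clock 4: out=1, reg = 0xA17
clock 5: out=1, reg = 0xD0B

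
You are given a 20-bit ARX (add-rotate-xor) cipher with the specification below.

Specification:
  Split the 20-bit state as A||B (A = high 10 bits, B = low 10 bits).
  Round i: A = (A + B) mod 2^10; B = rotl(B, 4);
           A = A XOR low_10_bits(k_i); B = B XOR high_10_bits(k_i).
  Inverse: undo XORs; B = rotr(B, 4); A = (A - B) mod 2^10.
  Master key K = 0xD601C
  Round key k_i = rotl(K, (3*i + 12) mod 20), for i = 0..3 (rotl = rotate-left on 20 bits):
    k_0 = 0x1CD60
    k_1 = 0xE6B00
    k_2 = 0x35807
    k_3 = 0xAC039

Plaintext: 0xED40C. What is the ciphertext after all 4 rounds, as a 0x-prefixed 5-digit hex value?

0xDDBF9

s_0 = plaintext = 0xED40C
s_1 = Round(s_0, k_0) = 0xA84B3
s_2 = Round(s_1, k_1) = 0x150A8
s_3 = Round(s_2, k_2) = 0x3EE54
s_4 = Round(s_3, k_3) = 0xDDBF9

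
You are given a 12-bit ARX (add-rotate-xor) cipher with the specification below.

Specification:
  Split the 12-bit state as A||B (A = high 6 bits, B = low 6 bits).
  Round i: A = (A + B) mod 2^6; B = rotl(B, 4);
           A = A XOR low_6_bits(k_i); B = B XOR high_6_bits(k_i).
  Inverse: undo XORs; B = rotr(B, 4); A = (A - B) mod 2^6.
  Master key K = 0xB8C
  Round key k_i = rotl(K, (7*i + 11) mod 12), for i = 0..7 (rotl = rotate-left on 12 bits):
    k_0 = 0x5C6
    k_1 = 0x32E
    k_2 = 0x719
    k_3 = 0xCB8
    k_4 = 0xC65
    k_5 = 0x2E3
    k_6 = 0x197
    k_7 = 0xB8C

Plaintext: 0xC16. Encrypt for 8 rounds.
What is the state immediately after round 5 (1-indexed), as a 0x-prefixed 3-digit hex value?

0x74C

s_0 = plaintext = 0xC16
s_1 = Round(s_0, k_0) = 0x032
s_2 = Round(s_1, k_1) = 0x720
s_3 = Round(s_2, k_2) = 0x954
s_4 = Round(s_3, k_3) = 0x077
s_5 = Round(s_4, k_4) = 0x74C
s_6 = Round(s_5, k_5) = 0x288
s_7 = Round(s_6, k_6) = 0x144
s_8 = Round(s_7, k_7) = 0x16F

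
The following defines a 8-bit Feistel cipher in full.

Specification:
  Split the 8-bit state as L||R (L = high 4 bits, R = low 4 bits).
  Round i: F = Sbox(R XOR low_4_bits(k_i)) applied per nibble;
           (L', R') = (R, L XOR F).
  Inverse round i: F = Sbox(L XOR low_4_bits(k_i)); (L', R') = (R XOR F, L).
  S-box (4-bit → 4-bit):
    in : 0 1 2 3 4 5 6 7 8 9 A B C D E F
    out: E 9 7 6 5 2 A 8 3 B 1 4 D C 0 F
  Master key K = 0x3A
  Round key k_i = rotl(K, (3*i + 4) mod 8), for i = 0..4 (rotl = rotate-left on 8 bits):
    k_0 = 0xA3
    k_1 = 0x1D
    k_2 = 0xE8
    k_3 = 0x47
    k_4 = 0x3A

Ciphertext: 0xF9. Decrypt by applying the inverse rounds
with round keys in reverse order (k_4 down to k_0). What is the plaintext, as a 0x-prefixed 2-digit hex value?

0x1A

s_0 = ciphertext = 0xF9
s_1 = InvRound(s_0, k_4) = 0xBF
s_2 = InvRound(s_1, k_3) = 0x2B
s_3 = InvRound(s_2, k_2) = 0xA2
s_4 = InvRound(s_3, k_1) = 0xAA
s_5 = InvRound(s_4, k_0) = 0x1A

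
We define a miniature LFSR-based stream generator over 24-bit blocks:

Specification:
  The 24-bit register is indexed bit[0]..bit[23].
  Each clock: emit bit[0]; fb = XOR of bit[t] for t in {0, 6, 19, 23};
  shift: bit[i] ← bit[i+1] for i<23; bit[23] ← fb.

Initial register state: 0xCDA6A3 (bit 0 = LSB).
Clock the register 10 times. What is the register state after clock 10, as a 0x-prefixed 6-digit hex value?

0xAFF369

reg_0 = 0xCDA6A3
clock 1: out=1, reg = 0xE6D351
clock 2: out=1, reg = 0xF369A8
clock 3: out=0, reg = 0xF9B4D4
clock 4: out=0, reg = 0xFCDA6A
clock 5: out=0, reg = 0xFE6D35
clock 6: out=1, reg = 0xFF369A
clock 7: out=0, reg = 0x7F9B4D
clock 8: out=1, reg = 0xBFCDA6
clock 9: out=0, reg = 0x5FE6D3
clock 10: out=1, reg = 0xAFF369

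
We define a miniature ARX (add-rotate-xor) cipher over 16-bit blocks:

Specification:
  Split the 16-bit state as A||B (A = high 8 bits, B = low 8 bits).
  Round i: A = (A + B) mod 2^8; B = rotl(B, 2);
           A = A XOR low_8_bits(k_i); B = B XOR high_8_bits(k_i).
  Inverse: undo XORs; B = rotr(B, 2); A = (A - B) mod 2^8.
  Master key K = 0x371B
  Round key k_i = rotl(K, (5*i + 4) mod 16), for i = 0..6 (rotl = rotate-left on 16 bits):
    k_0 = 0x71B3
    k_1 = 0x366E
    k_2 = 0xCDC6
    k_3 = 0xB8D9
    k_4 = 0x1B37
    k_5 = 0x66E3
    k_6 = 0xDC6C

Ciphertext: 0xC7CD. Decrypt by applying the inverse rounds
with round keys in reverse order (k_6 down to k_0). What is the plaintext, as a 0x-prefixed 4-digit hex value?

0x4254

s_0 = ciphertext = 0xC7CD
s_1 = InvRound(s_0, k_6) = 0x6744
s_2 = InvRound(s_1, k_5) = 0xFC88
s_3 = InvRound(s_2, k_4) = 0xE7E4
s_4 = InvRound(s_3, k_3) = 0x2717
s_5 = InvRound(s_4, k_2) = 0x2BB6
s_6 = InvRound(s_5, k_1) = 0x2520
s_7 = InvRound(s_6, k_0) = 0x4254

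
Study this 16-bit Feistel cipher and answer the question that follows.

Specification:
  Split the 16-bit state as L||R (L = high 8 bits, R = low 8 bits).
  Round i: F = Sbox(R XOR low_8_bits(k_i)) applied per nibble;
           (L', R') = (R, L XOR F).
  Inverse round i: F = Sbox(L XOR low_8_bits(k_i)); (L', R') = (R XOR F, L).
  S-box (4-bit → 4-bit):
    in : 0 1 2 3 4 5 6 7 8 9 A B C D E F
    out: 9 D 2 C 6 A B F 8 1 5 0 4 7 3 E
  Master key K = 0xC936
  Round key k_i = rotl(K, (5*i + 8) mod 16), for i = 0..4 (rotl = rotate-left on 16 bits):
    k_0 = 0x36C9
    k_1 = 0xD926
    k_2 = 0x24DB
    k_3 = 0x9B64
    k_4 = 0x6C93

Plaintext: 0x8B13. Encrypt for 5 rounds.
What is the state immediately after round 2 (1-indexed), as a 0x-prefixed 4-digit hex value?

s_0 = plaintext = 0x8B13
s_1 = Round(s_0, k_0) = 0x13FE
s_2 = Round(s_1, k_1) = 0xFE6B
s_3 = Round(s_2, k_2) = 0x6BF7
s_4 = Round(s_3, k_3) = 0xF777
s_5 = Round(s_4, k_4) = 0x77C1

0xFE6B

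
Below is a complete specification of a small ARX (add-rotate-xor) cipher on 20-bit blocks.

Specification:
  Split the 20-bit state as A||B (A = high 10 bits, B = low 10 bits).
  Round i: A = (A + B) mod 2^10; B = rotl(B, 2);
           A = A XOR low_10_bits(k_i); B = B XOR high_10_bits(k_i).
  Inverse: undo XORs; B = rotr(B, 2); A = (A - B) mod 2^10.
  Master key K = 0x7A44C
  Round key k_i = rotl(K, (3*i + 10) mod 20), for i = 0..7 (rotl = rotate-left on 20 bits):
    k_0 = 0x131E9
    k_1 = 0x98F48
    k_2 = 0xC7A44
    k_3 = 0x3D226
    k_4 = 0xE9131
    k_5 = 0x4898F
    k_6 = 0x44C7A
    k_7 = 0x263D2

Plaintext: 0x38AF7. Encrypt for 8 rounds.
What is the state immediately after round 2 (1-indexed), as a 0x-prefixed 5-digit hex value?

0xA2828

s_0 = plaintext = 0x38AF7
s_1 = Round(s_0, k_0) = 0x8C392
s_2 = Round(s_1, k_1) = 0xA2828
s_3 = Round(s_2, k_2) = 0x3DBBE
s_4 = Round(s_3, k_3) = 0xA4A0F
s_5 = Round(s_4, k_4) = 0x6439A
s_6 = Round(s_5, k_5) = 0x29749
s_7 = Round(s_6, k_6) = 0xE5034
s_8 = Round(s_7, k_7) = 0x06848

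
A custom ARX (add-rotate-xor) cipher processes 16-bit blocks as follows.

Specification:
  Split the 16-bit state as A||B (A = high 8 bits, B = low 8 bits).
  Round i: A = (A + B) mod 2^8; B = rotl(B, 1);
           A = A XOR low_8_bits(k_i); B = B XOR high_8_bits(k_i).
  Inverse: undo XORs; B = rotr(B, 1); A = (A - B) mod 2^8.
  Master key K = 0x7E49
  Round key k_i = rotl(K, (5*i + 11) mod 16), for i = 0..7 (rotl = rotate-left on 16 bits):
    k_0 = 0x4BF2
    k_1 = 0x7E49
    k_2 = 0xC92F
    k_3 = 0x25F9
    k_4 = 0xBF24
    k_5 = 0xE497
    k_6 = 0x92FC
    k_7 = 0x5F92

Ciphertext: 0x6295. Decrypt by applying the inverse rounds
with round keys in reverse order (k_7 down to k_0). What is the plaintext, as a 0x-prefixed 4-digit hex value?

0xB4D0

s_0 = ciphertext = 0x6295
s_1 = InvRound(s_0, k_7) = 0x8B65
s_2 = InvRound(s_1, k_6) = 0x7CFB
s_3 = InvRound(s_2, k_5) = 0x5C8F
s_4 = InvRound(s_3, k_4) = 0x6018
s_5 = InvRound(s_4, k_3) = 0xFB9E
s_6 = InvRound(s_5, k_2) = 0x29AB
s_7 = InvRound(s_6, k_1) = 0x76EA
s_8 = InvRound(s_7, k_0) = 0xB4D0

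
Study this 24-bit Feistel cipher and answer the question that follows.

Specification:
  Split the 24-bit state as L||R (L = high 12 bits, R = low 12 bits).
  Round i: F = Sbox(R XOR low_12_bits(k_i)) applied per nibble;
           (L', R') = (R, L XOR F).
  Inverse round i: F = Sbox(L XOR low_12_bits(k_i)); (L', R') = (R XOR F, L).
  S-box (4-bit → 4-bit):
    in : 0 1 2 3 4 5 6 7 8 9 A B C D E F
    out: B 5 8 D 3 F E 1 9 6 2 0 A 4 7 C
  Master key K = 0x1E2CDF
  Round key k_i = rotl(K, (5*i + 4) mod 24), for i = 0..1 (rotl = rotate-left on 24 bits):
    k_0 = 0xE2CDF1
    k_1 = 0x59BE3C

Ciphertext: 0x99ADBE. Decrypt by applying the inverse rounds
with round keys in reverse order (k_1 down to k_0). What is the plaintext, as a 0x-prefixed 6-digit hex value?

s_0 = ciphertext = 0x99ADBE
s_1 = InvRound(s_0, k_1) = 0xC9099A
s_2 = InvRound(s_1, k_0) = 0xC7FC90

0xC7FC90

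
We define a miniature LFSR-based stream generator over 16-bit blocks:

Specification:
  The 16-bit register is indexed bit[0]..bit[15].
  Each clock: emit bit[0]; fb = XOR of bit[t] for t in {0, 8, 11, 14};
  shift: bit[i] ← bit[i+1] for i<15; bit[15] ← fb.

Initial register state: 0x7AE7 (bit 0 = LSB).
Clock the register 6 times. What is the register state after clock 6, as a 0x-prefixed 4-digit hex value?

0x3DEB

reg_0 = 0x7AE7
clock 1: out=1, reg = 0xBD73
clock 2: out=1, reg = 0xDEB9
clock 3: out=1, reg = 0xEF5C
clock 4: out=0, reg = 0xF7AE
clock 5: out=0, reg = 0x7BD7
clock 6: out=1, reg = 0x3DEB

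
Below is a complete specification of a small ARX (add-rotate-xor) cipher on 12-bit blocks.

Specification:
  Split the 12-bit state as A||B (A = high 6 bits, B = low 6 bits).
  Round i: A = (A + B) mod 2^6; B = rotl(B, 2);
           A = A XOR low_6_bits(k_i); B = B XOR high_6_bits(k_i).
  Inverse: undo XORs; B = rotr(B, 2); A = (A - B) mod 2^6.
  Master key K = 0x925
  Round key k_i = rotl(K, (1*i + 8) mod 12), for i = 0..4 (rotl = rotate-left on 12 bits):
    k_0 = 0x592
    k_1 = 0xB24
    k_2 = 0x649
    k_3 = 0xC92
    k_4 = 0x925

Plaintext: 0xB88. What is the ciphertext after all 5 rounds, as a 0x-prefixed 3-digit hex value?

0x7CE

s_0 = plaintext = 0xB88
s_1 = Round(s_0, k_0) = 0x936
s_2 = Round(s_1, k_1) = 0xFB7
s_3 = Round(s_2, k_2) = 0xF06
s_4 = Round(s_3, k_3) = 0x42A
s_5 = Round(s_4, k_4) = 0x7CE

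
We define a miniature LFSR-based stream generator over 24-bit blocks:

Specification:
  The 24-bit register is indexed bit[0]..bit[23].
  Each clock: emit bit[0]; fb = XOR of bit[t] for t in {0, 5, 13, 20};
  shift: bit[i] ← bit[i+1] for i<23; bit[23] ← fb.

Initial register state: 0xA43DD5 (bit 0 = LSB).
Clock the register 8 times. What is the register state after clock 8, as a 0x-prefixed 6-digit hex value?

0x10A43D

reg_0 = 0xA43DD5
clock 1: out=1, reg = 0x521EEA
clock 2: out=0, reg = 0x290F75
clock 3: out=1, reg = 0x1487BA
clock 4: out=0, reg = 0x0A43DD
clock 5: out=1, reg = 0x8521EE
clock 6: out=0, reg = 0x4290F7
clock 7: out=1, reg = 0x21487B
clock 8: out=1, reg = 0x10A43D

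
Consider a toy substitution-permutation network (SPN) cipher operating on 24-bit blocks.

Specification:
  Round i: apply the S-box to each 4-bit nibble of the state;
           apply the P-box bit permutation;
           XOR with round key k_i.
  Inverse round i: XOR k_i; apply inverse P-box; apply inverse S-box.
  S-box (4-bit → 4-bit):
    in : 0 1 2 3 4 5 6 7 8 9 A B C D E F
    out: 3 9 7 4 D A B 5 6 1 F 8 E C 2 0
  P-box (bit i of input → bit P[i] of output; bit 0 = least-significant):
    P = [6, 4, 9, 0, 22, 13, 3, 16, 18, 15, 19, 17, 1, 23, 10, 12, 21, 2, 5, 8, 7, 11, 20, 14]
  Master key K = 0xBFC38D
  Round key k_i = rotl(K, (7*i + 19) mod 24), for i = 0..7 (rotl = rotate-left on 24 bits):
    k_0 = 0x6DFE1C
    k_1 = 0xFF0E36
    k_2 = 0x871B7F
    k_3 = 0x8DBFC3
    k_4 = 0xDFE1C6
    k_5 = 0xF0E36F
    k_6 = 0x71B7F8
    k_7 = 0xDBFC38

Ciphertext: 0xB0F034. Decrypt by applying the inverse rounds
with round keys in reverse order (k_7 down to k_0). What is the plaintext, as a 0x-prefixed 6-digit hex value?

0x97EC1F

s_0 = ciphertext = 0xB0F034
s_1 = InvRound(s_0, k_7) = 0xE03D4F
s_2 = InvRound(s_1, k_6) = 0x280EBC
s_3 = InvRound(s_2, k_5) = 0xAB2806
s_4 = InvRound(s_3, k_4) = 0xA1F099
s_5 = InvRound(s_4, k_3) = 0x517732
s_6 = InvRound(s_5, k_2) = 0xCE8121
s_7 = InvRound(s_6, k_1) = 0x867EBC
s_8 = InvRound(s_7, k_0) = 0x97EC1F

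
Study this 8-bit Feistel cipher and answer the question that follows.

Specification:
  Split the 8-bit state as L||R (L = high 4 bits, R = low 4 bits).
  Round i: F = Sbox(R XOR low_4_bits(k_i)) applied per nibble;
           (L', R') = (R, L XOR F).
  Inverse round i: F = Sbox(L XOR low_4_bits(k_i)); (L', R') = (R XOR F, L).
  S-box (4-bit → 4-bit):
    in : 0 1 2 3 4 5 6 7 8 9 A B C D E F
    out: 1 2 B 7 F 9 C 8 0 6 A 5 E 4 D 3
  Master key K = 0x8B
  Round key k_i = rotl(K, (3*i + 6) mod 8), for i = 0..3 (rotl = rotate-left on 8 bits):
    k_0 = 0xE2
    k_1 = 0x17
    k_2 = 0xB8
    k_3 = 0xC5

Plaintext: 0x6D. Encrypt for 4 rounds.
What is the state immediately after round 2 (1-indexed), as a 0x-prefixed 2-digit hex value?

0x56

s_0 = plaintext = 0x6D
s_1 = Round(s_0, k_0) = 0xD5
s_2 = Round(s_1, k_1) = 0x56
s_3 = Round(s_2, k_2) = 0x68
s_4 = Round(s_3, k_3) = 0x82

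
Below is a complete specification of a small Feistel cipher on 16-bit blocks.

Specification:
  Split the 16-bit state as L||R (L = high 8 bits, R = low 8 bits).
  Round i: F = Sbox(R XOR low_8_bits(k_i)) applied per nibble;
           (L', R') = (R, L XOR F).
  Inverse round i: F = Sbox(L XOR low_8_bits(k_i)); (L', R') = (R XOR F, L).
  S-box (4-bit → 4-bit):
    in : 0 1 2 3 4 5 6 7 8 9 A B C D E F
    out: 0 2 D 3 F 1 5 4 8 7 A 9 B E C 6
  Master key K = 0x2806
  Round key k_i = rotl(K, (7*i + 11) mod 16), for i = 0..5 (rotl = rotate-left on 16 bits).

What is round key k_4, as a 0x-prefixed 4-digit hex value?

0x0314

K = 0x2806
k_0 = rotl(K, (7*0+11) mod 16) = rotl(K, 11) = 0x3140
k_1 = rotl(K, (7*1+11) mod 16) = rotl(K, 2) = 0xA018
k_2 = rotl(K, (7*2+11) mod 16) = rotl(K, 9) = 0x0C50
k_3 = rotl(K, (7*3+11) mod 16) = rotl(K, 0) = 0x2806
k_4 = rotl(K, (7*4+11) mod 16) = rotl(K, 7) = 0x0314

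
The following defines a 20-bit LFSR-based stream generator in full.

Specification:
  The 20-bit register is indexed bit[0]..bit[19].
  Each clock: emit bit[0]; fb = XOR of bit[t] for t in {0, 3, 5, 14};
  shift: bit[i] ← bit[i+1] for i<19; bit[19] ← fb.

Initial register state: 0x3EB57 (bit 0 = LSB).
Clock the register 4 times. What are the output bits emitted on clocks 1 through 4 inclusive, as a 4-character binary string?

reg_0 = 0x3EB57
clock 1: out=1, reg = 0x1F5AB
clock 2: out=1, reg = 0x0FAD5
clock 3: out=1, reg = 0x07D6A
clock 4: out=0, reg = 0x83EB5

1110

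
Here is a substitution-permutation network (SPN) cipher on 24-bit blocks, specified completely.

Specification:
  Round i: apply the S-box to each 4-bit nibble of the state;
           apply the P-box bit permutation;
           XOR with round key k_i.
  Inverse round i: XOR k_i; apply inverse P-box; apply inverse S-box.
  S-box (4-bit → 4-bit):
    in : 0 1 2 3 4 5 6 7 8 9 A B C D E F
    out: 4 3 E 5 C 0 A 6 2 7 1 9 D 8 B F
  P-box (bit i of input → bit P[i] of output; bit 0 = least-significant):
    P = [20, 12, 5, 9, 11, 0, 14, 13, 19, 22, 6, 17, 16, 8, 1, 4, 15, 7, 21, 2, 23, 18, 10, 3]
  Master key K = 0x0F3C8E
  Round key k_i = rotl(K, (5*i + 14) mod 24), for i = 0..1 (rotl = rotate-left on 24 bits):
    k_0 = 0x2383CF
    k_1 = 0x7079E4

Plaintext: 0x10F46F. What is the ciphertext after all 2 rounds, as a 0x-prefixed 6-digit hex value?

s_0 = plaintext = 0x10F46F
s_1 = Round(s_0, k_0) = 0x94B0BC
s_2 = Round(s_1, k_1) = 0xC55790

0xC55790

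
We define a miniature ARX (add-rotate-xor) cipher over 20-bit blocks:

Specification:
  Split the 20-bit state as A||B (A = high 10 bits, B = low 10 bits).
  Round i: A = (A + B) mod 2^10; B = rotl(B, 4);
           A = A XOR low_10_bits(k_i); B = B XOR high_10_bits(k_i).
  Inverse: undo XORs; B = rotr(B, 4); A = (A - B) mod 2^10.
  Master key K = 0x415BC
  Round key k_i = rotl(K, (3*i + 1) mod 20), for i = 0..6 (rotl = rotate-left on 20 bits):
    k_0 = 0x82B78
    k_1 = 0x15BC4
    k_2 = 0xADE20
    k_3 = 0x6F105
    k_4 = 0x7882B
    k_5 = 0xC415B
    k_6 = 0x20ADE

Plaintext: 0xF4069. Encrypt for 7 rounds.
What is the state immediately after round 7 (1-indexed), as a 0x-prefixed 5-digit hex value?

s_0 = plaintext = 0xF4069
s_1 = Round(s_0, k_0) = 0xD049B
s_2 = Round(s_1, k_1) = 0x061E4
s_3 = Round(s_2, k_2) = 0xF70F0
s_4 = Round(s_3, k_3) = 0x726BF
s_5 = Round(s_4, k_4) = 0x28E18
s_6 = Round(s_5, k_5) = 0xF8298
s_7 = Round(s_6, k_6) = 0x29908

0x29908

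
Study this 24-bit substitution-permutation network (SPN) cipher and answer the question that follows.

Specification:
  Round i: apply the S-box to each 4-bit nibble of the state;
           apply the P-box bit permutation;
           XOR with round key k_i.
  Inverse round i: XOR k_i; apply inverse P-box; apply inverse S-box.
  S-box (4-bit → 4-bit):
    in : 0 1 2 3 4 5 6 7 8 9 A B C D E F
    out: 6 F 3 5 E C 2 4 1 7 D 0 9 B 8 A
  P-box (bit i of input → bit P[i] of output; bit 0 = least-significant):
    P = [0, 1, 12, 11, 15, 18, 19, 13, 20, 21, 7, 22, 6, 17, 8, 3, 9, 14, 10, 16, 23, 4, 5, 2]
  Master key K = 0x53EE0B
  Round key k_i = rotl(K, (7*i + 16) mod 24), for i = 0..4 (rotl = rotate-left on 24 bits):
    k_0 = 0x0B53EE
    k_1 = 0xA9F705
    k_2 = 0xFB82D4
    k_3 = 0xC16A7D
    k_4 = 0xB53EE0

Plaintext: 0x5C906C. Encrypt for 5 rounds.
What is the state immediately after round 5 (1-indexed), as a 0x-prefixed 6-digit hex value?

s_0 = plaintext = 0x5C906C
s_1 = Round(s_0, k_0) = 0x2C580B
s_2 = Round(s_1, k_1) = 0x34F41D
s_3 = Round(s_2, k_2) = 0x146E7F
s_4 = Round(s_3, k_3) = 0x0A264B
s_5 = Round(s_4, k_4) = 0x9A1890

0x9A1890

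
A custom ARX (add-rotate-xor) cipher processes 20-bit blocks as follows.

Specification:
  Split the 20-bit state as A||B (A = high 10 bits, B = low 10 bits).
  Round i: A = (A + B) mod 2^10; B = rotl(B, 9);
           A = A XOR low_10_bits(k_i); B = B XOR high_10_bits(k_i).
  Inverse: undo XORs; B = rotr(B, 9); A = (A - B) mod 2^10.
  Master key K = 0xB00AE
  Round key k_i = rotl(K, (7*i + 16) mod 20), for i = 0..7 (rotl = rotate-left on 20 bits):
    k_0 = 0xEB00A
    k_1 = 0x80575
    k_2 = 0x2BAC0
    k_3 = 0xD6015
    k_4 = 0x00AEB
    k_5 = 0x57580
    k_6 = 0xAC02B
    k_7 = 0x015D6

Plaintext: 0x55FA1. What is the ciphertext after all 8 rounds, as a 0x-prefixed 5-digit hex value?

s_0 = plaintext = 0x55FA1
s_1 = Round(s_0, k_0) = 0x3C87C
s_2 = Round(s_1, k_1) = 0x06E3F
s_3 = Round(s_2, k_2) = 0x26BB1
s_4 = Round(s_3, k_3) = 0x17880
s_5 = Round(s_4, k_4) = 0x8D442
s_6 = Round(s_5, k_5) = 0xFDD7C
s_7 = Round(s_6, k_6) = 0x5620E
s_8 = Round(s_7, k_7) = 0xAC102

0xAC102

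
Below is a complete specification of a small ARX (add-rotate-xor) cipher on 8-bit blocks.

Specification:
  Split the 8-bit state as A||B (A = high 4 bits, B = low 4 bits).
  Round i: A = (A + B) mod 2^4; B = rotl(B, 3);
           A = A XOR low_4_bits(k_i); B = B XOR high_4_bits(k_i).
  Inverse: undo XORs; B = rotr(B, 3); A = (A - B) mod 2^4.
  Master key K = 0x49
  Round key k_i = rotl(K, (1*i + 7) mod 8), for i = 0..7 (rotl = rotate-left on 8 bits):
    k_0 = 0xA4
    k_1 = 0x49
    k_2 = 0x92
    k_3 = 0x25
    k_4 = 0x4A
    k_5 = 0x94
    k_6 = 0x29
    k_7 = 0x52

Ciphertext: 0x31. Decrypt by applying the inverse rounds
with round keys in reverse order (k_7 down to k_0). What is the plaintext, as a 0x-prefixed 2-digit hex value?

0x01

s_0 = ciphertext = 0x31
s_1 = InvRound(s_0, k_7) = 0x98
s_2 = InvRound(s_1, k_6) = 0xB5
s_3 = InvRound(s_2, k_5) = 0x69
s_4 = InvRound(s_3, k_4) = 0x1B
s_5 = InvRound(s_4, k_3) = 0x13
s_6 = InvRound(s_5, k_2) = 0xE5
s_7 = InvRound(s_6, k_1) = 0x52
s_8 = InvRound(s_7, k_0) = 0x01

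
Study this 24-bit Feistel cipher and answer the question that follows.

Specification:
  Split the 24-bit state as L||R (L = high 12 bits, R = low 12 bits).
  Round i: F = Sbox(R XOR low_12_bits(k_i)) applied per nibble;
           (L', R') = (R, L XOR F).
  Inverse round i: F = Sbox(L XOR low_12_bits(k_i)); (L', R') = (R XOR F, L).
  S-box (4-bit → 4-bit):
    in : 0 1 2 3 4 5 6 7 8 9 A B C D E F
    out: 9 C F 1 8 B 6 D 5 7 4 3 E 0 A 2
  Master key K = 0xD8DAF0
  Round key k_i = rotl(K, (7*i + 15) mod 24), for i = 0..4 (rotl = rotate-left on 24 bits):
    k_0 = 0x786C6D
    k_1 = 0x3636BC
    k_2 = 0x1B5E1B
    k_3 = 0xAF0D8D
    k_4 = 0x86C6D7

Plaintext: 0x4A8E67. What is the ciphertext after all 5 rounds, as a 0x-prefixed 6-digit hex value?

0xCBA6A7

s_0 = plaintext = 0x4A8E67
s_1 = Round(s_0, k_0) = 0xE67B3C
s_2 = Round(s_1, k_1) = 0xB3CE3E
s_3 = Round(s_2, k_2) = 0xE3E2C7
s_4 = Round(s_3, k_3) = 0x2C7CBA
s_5 = Round(s_4, k_4) = 0xCBA6A7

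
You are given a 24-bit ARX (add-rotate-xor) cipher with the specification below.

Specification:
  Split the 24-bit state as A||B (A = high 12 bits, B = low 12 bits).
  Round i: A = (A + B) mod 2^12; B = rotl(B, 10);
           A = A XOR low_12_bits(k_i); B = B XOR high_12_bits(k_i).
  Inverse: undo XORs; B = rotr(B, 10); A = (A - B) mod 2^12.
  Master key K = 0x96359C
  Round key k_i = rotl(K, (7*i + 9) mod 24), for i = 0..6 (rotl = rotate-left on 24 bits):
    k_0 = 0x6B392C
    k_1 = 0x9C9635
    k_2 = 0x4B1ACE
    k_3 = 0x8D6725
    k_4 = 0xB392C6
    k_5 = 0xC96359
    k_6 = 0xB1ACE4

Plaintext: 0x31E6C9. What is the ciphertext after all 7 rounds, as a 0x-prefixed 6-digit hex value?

s_0 = plaintext = 0x31E6C9
s_1 = Round(s_0, k_0) = 0x0CB301
s_2 = Round(s_1, k_1) = 0x5F9D09
s_3 = Round(s_2, k_2) = 0x9CC3F3
s_4 = Round(s_3, k_3) = 0xA9A42A
s_5 = Round(s_4, k_4) = 0xC02233
s_6 = Round(s_5, k_5) = 0xD6C01A
s_7 = Round(s_6, k_6) = 0x16231C

0x16231C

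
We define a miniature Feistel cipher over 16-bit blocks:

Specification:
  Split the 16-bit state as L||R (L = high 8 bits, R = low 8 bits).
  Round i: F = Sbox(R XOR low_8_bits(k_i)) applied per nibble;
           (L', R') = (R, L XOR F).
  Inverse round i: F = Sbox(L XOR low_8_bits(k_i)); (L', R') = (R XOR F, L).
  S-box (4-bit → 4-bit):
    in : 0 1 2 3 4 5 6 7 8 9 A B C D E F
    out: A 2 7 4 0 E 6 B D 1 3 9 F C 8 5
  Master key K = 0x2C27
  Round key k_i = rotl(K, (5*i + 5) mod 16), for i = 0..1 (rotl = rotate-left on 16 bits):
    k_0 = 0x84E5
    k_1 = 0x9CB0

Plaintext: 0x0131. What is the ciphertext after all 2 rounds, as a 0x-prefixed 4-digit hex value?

s_0 = plaintext = 0x0131
s_1 = Round(s_0, k_0) = 0x31C1
s_2 = Round(s_1, k_1) = 0xC183

0xC183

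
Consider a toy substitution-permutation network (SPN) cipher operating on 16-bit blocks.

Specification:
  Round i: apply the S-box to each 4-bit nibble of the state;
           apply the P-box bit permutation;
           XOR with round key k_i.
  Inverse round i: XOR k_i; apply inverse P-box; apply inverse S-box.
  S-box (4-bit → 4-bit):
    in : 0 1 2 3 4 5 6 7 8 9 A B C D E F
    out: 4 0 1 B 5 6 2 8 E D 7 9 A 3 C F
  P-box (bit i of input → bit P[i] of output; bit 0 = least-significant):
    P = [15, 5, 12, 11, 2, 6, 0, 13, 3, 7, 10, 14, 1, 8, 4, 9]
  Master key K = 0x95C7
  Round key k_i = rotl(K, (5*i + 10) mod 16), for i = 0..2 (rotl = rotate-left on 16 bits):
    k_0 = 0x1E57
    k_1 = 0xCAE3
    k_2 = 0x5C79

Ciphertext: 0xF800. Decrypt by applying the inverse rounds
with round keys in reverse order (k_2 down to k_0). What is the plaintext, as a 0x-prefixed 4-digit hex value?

0xC5B2

s_0 = ciphertext = 0xF800
s_1 = InvRound(s_0, k_2) = 0x048D
s_2 = InvRound(s_1, k_1) = 0xB9D3
s_3 = InvRound(s_2, k_0) = 0xC5B2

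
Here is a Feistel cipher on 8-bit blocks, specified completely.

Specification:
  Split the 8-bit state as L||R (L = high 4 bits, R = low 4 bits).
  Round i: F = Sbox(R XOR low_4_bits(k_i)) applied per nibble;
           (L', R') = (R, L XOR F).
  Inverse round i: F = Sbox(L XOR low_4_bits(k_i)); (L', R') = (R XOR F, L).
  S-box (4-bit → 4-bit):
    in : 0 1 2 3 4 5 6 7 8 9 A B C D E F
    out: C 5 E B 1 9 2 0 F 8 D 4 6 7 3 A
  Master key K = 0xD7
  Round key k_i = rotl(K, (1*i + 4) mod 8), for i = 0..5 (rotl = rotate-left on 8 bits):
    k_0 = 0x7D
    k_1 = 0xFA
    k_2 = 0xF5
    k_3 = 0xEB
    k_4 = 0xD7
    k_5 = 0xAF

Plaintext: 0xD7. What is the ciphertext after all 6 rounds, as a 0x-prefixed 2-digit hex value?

s_0 = plaintext = 0xD7
s_1 = Round(s_0, k_0) = 0x70
s_2 = Round(s_1, k_1) = 0x0A
s_3 = Round(s_2, k_2) = 0xAA
s_4 = Round(s_3, k_3) = 0xAF
s_5 = Round(s_4, k_4) = 0xF5
s_6 = Round(s_5, k_5) = 0x52

0x52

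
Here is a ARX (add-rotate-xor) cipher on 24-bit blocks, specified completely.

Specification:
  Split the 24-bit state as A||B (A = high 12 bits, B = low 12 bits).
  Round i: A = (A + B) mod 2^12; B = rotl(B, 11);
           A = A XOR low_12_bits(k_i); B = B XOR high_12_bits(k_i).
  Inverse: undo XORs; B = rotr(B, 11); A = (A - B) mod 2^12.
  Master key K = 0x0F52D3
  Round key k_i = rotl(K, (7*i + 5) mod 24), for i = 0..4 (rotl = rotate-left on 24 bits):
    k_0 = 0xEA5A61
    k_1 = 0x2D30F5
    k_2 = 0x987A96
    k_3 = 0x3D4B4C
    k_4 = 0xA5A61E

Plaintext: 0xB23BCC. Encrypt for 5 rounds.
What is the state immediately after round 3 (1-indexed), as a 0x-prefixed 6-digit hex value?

0xC00E3E

s_0 = plaintext = 0xB23BCC
s_1 = Round(s_0, k_0) = 0xC8EB43
s_2 = Round(s_1, k_1) = 0x724F72
s_3 = Round(s_2, k_2) = 0xC00E3E
s_4 = Round(s_3, k_3) = 0x1724CB
s_5 = Round(s_4, k_4) = 0x02303F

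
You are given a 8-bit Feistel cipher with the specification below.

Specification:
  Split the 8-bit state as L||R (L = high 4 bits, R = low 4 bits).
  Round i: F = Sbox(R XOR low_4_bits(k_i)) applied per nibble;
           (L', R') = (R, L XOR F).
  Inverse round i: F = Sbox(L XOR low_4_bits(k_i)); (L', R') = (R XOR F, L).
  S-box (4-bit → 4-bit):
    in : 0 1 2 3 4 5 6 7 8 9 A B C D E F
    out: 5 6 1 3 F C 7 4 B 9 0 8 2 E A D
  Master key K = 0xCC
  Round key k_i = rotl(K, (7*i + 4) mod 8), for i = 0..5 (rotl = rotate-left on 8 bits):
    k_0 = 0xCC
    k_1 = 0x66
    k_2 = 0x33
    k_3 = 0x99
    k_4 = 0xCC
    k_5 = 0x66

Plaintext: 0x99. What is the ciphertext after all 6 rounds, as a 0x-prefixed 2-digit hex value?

s_0 = plaintext = 0x99
s_1 = Round(s_0, k_0) = 0x95
s_2 = Round(s_1, k_1) = 0x5A
s_3 = Round(s_2, k_2) = 0xAC
s_4 = Round(s_3, k_3) = 0xC6
s_5 = Round(s_4, k_4) = 0x6C
s_6 = Round(s_5, k_5) = 0xC6

0xC6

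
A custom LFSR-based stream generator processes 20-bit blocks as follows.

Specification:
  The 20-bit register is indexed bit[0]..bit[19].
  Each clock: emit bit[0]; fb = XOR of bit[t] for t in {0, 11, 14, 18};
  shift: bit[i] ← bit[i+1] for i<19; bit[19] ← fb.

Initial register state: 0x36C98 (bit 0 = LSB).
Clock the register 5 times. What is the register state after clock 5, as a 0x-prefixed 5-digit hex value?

0xC1B64

reg_0 = 0x36C98
clock 1: out=0, reg = 0x1B64C
clock 2: out=0, reg = 0x0DB26
clock 3: out=0, reg = 0x06D93
clock 4: out=1, reg = 0x836C9
clock 5: out=1, reg = 0xC1B64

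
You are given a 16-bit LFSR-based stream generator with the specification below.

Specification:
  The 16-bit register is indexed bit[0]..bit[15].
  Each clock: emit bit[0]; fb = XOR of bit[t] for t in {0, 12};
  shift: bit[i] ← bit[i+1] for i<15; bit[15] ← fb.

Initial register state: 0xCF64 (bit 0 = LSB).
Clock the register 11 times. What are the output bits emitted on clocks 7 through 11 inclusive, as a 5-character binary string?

10111

reg_0 = 0xCF64
clock 1: out=0, reg = 0x67B2
clock 2: out=0, reg = 0x33D9
clock 3: out=1, reg = 0x19EC
clock 4: out=0, reg = 0x8CF6
clock 5: out=0, reg = 0x467B
clock 6: out=1, reg = 0xA33D
clock 7: out=1, reg = 0xD19E
clock 8: out=0, reg = 0xE8CF
clock 9: out=1, reg = 0xF467
clock 10: out=1, reg = 0x7A33
clock 11: out=1, reg = 0x3D19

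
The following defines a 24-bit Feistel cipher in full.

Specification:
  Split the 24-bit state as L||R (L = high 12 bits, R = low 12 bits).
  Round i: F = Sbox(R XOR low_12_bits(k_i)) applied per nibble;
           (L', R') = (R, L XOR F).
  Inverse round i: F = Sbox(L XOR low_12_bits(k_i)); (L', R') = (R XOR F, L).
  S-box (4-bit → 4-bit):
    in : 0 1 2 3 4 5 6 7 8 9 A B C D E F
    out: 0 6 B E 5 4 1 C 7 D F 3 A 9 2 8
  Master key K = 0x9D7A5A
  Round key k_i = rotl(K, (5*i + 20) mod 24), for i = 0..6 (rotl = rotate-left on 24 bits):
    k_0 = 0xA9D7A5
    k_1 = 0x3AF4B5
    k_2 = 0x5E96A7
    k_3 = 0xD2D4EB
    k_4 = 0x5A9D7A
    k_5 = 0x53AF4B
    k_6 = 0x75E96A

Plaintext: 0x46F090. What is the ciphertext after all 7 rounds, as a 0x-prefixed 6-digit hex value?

0x14E4D3

s_0 = plaintext = 0x46F090
s_1 = Round(s_0, k_0) = 0x09088B
s_2 = Round(s_1, k_1) = 0x88BA72
s_3 = Round(s_2, k_2) = 0xA7221F
s_4 = Round(s_3, k_3) = 0x21FBF7
s_5 = Round(s_4, k_4) = 0xBF7366
s_6 = Round(s_5, k_5) = 0x36614E
s_7 = Round(s_6, k_6) = 0x14E4D3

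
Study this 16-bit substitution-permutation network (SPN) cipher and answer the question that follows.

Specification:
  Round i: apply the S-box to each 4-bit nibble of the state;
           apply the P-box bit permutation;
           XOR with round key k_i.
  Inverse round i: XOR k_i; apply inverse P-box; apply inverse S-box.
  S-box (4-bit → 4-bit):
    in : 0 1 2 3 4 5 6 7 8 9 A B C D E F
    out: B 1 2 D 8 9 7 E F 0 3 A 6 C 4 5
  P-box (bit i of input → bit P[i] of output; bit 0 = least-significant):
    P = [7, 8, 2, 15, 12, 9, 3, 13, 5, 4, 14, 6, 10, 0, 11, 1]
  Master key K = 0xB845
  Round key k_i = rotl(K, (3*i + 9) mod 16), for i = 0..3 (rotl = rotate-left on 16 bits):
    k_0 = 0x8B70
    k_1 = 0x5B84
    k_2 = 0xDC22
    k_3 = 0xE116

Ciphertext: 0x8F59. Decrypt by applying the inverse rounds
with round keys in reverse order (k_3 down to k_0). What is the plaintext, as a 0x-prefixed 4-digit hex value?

s_0 = ciphertext = 0x8F59
s_1 = InvRound(s_0, k_3) = 0x8D7E
s_2 = InvRound(s_1, k_2) = 0x97FC
s_3 = InvRound(s_2, k_1) = 0xF8E4
s_4 = InvRound(s_3, k_0) = 0x9C06

0x9C06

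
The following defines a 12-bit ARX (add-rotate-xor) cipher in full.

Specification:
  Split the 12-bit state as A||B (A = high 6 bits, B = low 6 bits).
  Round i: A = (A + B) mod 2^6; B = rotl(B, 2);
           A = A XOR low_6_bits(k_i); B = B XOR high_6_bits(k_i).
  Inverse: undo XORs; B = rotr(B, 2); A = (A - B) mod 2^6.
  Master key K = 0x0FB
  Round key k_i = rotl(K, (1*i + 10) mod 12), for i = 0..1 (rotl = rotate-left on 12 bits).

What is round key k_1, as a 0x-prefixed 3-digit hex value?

K = 0x0FB
k_0 = rotl(K, (1*0+10) mod 12) = rotl(K, 10) = 0xC3E
k_1 = rotl(K, (1*1+10) mod 12) = rotl(K, 11) = 0x87D

0x87D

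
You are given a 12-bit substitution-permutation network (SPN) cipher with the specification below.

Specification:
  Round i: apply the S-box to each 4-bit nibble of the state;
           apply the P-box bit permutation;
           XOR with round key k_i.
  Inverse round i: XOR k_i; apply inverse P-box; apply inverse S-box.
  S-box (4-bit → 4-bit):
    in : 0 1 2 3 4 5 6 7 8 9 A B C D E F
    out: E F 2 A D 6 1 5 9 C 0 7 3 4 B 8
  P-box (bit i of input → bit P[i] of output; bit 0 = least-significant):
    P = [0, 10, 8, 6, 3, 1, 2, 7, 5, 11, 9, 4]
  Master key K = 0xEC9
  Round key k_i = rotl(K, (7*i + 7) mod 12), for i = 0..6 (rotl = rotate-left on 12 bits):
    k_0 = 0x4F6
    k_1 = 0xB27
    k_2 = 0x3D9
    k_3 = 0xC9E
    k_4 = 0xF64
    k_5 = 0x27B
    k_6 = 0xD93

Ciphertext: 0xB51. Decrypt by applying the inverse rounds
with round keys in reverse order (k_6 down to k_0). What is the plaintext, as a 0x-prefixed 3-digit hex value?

s_0 = ciphertext = 0xB51
s_1 = InvRound(s_0, k_6) = 0xD33
s_2 = InvRound(s_1, k_5) = 0x560
s_3 = InvRound(s_2, k_4) = 0x5DA
s_4 = InvRound(s_3, k_3) = 0x2D9
s_5 = InvRound(s_4, k_2) = 0xAAD
s_6 = InvRound(s_5, k_1) = 0xAED
s_7 = InvRound(s_6, k_0) = 0x0CC

0x0CC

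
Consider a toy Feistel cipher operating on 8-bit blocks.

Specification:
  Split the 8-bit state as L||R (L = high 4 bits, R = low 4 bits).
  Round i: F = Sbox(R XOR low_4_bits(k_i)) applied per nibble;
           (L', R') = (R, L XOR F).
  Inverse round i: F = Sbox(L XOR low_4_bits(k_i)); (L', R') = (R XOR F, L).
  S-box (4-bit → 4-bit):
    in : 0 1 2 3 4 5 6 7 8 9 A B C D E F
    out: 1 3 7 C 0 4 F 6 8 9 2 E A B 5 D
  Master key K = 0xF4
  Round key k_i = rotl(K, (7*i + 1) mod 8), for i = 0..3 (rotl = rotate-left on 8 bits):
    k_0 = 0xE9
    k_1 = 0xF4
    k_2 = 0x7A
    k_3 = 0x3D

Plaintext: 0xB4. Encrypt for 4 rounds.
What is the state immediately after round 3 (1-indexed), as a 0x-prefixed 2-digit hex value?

0x45

s_0 = plaintext = 0xB4
s_1 = Round(s_0, k_0) = 0x40
s_2 = Round(s_1, k_1) = 0x04
s_3 = Round(s_2, k_2) = 0x45
s_4 = Round(s_3, k_3) = 0x5C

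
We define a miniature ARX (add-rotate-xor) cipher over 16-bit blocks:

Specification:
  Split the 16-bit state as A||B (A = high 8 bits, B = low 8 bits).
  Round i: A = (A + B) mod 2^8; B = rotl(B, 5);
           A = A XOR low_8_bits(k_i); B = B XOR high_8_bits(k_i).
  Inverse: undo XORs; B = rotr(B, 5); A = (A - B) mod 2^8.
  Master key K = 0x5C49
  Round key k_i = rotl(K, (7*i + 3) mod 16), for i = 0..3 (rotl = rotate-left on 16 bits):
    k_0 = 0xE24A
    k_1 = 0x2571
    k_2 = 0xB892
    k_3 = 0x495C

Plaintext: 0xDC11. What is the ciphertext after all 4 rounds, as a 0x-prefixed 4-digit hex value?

s_0 = plaintext = 0xDC11
s_1 = Round(s_0, k_0) = 0xA7C0
s_2 = Round(s_1, k_1) = 0x163D
s_3 = Round(s_2, k_2) = 0xC11F
s_4 = Round(s_3, k_3) = 0xBCAA

0xBCAA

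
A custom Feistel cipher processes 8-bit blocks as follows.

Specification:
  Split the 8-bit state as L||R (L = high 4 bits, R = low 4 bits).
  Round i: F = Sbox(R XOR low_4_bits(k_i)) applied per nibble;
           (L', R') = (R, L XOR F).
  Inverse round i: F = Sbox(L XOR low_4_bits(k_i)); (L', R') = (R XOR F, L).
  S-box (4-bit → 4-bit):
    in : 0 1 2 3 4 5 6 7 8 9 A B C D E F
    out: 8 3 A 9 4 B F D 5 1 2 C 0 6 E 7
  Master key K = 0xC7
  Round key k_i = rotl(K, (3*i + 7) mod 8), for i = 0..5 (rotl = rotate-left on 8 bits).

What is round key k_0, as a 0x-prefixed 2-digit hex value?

0xE3

K = 0xC7
k_0 = rotl(K, (3*0+7) mod 8) = rotl(K, 7) = 0xE3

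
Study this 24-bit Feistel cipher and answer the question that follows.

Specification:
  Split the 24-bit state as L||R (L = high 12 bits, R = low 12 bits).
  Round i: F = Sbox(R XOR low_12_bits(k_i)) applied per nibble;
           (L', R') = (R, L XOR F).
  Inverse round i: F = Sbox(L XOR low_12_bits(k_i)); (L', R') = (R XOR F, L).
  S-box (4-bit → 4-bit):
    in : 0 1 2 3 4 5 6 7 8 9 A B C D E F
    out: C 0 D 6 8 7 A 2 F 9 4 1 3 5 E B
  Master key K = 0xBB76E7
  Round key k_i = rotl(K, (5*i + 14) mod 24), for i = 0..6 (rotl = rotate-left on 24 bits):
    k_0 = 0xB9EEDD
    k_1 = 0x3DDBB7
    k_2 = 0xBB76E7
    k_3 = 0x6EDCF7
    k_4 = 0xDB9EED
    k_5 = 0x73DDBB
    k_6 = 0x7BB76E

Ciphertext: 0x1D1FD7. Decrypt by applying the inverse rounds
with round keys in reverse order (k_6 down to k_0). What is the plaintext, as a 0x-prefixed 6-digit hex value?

s_0 = ciphertext = 0x1D1FD7
s_1 = InvRound(s_0, k_6) = 0x5CC1D1
s_2 = InvRound(s_1, k_5) = 0xEF35CC
s_3 = InvRound(s_2, k_4) = 0x9C2EF3
s_4 = InvRound(s_3, k_3) = 0x9949C2
s_5 = InvRound(s_4, k_2) = 0x2E4994
s_6 = InvRound(s_5, k_1) = 0x0E22E4
s_7 = InvRound(s_6, k_0) = 0xC8F0E2

0xC8F0E2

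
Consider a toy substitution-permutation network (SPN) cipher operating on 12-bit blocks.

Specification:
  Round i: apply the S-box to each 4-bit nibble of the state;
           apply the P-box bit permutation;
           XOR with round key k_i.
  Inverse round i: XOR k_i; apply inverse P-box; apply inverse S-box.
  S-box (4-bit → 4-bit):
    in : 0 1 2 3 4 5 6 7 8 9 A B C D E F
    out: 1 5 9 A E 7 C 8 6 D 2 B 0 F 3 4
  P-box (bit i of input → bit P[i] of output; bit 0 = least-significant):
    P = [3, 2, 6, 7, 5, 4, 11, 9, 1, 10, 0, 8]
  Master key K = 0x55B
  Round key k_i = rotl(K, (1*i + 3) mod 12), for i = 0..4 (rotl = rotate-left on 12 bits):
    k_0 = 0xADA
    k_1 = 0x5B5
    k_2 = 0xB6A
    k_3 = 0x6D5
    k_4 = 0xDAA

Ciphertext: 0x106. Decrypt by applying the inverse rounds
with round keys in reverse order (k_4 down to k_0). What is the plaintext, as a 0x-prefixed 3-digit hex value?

s_0 = ciphertext = 0x106
s_1 = InvRound(s_0, k_4) = 0xA1B
s_2 = InvRound(s_1, k_3) = 0xEFD
s_3 = InvRound(s_2, k_2) = 0xDA3
s_4 = InvRound(s_3, k_1) = 0x08A
s_5 = InvRound(s_4, k_0) = 0xC4F

0xC4F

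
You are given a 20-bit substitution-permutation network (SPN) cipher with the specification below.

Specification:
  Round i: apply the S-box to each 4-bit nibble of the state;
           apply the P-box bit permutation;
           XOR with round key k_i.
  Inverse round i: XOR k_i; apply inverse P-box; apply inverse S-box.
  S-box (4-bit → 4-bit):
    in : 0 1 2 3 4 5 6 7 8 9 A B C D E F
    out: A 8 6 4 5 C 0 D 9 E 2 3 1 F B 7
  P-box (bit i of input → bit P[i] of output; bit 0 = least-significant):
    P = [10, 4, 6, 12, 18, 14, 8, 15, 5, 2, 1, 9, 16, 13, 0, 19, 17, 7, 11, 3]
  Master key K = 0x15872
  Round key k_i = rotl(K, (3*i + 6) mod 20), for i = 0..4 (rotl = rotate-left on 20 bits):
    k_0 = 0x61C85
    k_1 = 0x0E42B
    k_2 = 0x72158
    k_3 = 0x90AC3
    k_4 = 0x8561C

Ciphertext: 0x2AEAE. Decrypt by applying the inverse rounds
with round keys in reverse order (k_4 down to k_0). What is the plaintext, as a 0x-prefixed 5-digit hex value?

s_0 = ciphertext = 0x2AEAE
s_1 = InvRound(s_0, k_4) = 0xF0400
s_2 = InvRound(s_1, k_3) = 0xF35C4
s_3 = InvRound(s_2, k_2) = 0x01A6E
s_4 = InvRound(s_3, k_1) = 0x32007
s_5 = InvRound(s_4, k_0) = 0x2B3C8

0x2B3C8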